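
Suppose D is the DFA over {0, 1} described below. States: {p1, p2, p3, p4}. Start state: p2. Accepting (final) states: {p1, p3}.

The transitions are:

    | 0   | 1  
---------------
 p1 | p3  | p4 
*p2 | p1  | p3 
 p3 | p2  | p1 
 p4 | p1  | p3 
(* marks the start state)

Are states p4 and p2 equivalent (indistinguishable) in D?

Yes

All states are reachable from the start state.
P0 = {p1,p3} | {p2,p4}.
Split {p1,p3} by δ(·,0) → {p1} and {p3}.
Stable partition: {p1} | {p2,p4} | {p3} — 3 equivalence classes.
p4 and p2 lie in the same block of the stable partition, so they are equivalent — no string distinguishes them.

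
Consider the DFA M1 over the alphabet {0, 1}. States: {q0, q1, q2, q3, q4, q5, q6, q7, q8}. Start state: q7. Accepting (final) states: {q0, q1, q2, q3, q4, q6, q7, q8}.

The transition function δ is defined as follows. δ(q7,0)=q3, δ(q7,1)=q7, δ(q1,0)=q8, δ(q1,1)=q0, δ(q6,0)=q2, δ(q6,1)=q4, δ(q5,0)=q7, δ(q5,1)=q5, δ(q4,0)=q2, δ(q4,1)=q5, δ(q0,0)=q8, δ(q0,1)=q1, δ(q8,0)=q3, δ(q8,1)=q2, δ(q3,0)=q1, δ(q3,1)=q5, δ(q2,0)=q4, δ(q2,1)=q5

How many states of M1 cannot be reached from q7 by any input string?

1

Starting at q7 and following transitions, the reachable set is {q0, q1, q2, q3, q4, q5, q7, q8}. That leaves q6 unreachable — 1 in total.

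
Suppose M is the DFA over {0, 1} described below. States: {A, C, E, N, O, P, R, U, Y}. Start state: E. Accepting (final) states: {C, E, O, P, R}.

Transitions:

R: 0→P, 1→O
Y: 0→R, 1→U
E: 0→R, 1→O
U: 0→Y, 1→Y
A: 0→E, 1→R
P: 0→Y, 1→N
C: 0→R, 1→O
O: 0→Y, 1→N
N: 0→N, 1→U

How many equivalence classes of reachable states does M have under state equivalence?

Reachable states from the start: {E,N,O,P,R,U,Y}. Unreachable: {A,C} — drop them.
Initial partition by acceptance: {E,O,P,R} | {N,U,Y}.
Split {E,O,P,R} by δ(·,0) → {O,P} and {E,R}.
Refine {N,U,Y} on symbol 0: members go to different blocks, giving {N,U} and {Y}.
Refine {N,U} on symbol 0: members go to different blocks, giving {U} and {N}.
Refine {E,R} on symbol 0: members go to different blocks, giving {E} and {R}.
Stable partition: {O,P} | {U} | {E} | {Y} | {N} | {R} — 6 equivalence classes.

6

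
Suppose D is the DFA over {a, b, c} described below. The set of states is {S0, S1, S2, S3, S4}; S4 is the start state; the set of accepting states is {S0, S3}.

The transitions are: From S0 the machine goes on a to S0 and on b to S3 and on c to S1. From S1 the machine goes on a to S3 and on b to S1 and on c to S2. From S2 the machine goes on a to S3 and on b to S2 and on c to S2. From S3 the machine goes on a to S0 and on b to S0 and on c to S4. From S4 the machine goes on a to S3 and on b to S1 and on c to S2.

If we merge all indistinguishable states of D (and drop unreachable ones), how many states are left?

Initial partition by acceptance: {S0,S3} | {S1,S2,S4}.
The partition is now stable with 2 blocks: {S0,S3} | {S1,S2,S4}.

2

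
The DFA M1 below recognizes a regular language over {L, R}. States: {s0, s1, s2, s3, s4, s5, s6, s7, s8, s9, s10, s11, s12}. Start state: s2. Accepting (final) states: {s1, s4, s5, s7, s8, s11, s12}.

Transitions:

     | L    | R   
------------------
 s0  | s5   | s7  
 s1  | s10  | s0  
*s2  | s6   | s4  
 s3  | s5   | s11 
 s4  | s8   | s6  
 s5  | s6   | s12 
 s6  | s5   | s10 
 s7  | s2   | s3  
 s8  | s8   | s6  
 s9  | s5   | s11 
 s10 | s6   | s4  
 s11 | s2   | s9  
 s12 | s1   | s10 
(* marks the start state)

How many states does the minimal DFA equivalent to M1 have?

7

All states are reachable from the start state.
Start with accepting vs non-accepting: {s1,s4,s5,s7,s8,s11,s12} | {s0,s2,s3,s6,s9,s10}.
Split {s1,s4,s5,s7,s8,s11,s12} by δ(·,L) → {s1,s5,s7,s11} and {s4,s8,s12}.
On input R, block {s1,s5,s7,s11} splits into {s1,s7,s11} and {s5}.
Refine {s0,s2,s3,s6,s9,s10} on symbol L: members go to different blocks, giving {s0,s3,s6,s9} and {s2,s10}.
Refine {s0,s3,s6,s9} on symbol R: members go to different blocks, giving {s0,s3,s9} and {s6}.
On input L, block {s4,s8,s12} splits into {s4,s8} and {s12}.
The partition is now stable with 7 blocks: {s1,s7,s11} | {s0,s3,s9} | {s4,s8} | {s5} | {s2,s10} | {s6} | {s12}.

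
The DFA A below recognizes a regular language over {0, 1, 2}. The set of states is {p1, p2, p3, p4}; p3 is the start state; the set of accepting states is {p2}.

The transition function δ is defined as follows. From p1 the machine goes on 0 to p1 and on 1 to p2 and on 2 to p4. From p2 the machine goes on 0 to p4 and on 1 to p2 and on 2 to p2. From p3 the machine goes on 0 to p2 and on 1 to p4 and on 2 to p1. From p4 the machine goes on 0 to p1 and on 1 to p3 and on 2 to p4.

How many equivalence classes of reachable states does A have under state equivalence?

P0 = {p2} | {p1,p3,p4}.
Split {p1,p3,p4} by δ(·,0) → {p1,p4} and {p3}.
Split {p1,p4} by δ(·,1) → {p1} and {p4}.
Stable partition: {p2} | {p1} | {p3} | {p4} — 4 equivalence classes.

4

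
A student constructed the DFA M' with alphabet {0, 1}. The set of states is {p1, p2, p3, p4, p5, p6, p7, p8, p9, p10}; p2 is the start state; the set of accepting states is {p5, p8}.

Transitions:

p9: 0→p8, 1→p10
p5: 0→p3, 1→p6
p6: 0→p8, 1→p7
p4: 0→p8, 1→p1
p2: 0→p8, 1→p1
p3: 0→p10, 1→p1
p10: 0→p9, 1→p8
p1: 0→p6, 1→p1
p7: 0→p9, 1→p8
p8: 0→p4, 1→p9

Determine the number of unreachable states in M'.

No path from p2 leads to p3, p5; the other 8 states are all reachable.

2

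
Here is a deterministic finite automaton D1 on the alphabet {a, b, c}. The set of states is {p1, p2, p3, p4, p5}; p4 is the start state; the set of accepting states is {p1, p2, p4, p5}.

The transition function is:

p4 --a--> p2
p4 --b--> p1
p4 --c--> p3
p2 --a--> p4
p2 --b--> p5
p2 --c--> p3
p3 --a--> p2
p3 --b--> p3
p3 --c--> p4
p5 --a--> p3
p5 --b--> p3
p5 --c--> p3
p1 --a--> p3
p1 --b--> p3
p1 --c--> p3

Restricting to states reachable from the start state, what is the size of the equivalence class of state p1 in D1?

2

Initial partition by acceptance: {p1,p2,p4,p5} | {p3}.
On input a, block {p1,p2,p4,p5} splits into {p1,p5} and {p2,p4}.
The partition is now stable with 3 blocks: {p1,p5} | {p3} | {p2,p4}.
State p1 belongs to the block {p1,p5}, which has 2 states.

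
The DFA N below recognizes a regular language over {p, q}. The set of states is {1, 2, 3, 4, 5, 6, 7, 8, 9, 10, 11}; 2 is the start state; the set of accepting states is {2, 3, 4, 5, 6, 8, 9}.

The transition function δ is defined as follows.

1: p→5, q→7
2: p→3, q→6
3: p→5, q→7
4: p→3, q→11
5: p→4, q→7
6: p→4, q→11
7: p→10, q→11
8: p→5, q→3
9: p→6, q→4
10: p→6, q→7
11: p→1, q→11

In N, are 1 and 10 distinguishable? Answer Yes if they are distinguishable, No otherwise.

No

Reachable states from the start: {1,2,3,4,5,6,7,10,11}. Unreachable: {8,9} — drop them.
P0 = {2,3,4,5,6} | {1,7,10,11}.
Split {2,3,4,5,6} by δ(·,q) → {3,4,5,6} and {2}.
Split {1,7,10,11} by δ(·,p) → {1,10} and {7,11}.
Stable partition: {3,4,5,6} | {1,10} | {2} | {7,11} — 4 equivalence classes.
1 and 10 lie in the same block of the stable partition, so they are equivalent — no string distinguishes them.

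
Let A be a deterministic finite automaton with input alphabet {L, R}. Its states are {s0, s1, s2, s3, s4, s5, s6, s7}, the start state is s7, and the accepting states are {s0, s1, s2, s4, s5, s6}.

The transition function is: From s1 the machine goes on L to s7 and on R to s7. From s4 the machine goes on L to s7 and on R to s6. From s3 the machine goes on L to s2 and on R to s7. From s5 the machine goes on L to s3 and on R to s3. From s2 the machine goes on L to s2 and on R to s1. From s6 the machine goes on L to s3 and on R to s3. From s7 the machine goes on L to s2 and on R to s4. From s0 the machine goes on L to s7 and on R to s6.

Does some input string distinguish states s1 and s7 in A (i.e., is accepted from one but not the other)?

Yes

Reachable states from the start: {s1,s2,s3,s4,s6,s7}. Unreachable: {s0,s5} — drop them.
Start with accepting vs non-accepting: {s1,s2,s4,s6} | {s3,s7}.
Refine {s1,s2,s4,s6} on symbol L: members go to different blocks, giving {s1,s4,s6} and {s2}.
On input R, block {s1,s4,s6} splits into {s1,s6} and {s4}.
Split {s3,s7} by δ(·,R) → {s3} and {s7}.
Refine {s1,s6} on symbol L: members go to different blocks, giving {s1} and {s6}.
The partition is now stable with 6 blocks: {s1} | {s3} | {s2} | {s4} | {s7} | {s6}.
s1 and s7 end up in different blocks, so they are distinguishable. For instance, the string 'ε' is accepted from only s1.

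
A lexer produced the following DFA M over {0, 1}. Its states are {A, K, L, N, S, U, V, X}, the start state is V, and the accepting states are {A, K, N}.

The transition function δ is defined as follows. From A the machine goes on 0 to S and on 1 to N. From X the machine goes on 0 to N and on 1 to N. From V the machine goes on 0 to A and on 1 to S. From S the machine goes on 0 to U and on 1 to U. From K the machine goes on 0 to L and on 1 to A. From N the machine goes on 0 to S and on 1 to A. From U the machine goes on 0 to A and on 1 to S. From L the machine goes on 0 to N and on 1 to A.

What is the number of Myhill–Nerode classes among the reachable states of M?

3

First remove the unreachable states {K,L,X}; 5 states remain.
Start with accepting vs non-accepting: {A,N} | {S,U,V}.
Refine {S,U,V} on symbol 0: members go to different blocks, giving {U,V} and {S}.
Stable partition: {A,N} | {U,V} | {S} — 3 equivalence classes.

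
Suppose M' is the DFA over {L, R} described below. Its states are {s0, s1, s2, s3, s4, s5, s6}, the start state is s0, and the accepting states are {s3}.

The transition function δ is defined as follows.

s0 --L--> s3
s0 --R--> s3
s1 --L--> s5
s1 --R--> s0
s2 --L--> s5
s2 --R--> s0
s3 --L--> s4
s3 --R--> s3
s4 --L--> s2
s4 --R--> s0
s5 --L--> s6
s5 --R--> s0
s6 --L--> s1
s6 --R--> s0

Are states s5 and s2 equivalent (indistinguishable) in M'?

Yes

All states are reachable from the start state.
Start with accepting vs non-accepting: {s3} | {s0,s1,s2,s4,s5,s6}.
On input L, block {s0,s1,s2,s4,s5,s6} splits into {s1,s2,s4,s5,s6} and {s0}.
The partition is now stable with 3 blocks: {s3} | {s1,s2,s4,s5,s6} | {s0}.
s5 and s2 lie in the same block of the stable partition, so they are equivalent — no string distinguishes them.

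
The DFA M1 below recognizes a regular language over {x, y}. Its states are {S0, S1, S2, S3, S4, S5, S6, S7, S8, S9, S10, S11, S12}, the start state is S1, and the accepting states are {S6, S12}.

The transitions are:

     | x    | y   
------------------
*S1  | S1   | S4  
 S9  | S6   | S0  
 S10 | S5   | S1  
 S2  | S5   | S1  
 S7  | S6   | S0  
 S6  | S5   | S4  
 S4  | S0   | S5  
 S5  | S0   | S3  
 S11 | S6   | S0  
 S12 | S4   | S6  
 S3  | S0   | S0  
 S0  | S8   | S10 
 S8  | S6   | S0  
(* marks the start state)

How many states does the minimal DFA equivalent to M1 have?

8

First remove the unreachable states {S2,S7,S9,S11,S12}; 8 states remain.
Start with accepting vs non-accepting: {S6} | {S0,S1,S3,S4,S5,S8,S10}.
Refine {S0,S1,S3,S4,S5,S8,S10} on symbol x: members go to different blocks, giving {S0,S1,S3,S4,S5,S10} and {S8}.
Refine {S0,S1,S3,S4,S5,S10} on symbol x: members go to different blocks, giving {S1,S3,S4,S5,S10} and {S0}.
Split {S1,S3,S4,S5,S10} by δ(·,x) → {S3,S4,S5} and {S1,S10}.
Refine {S3,S4,S5} on symbol y: members go to different blocks, giving {S4,S5} and {S3}.
On input y, block {S4,S5} splits into {S4} and {S5}.
Refine {S1,S10} on symbol x: members go to different blocks, giving {S1} and {S10}.
The partition is now stable with 8 blocks: {S6} | {S4} | {S8} | {S0} | {S1} | {S3} | {S5} | {S10}.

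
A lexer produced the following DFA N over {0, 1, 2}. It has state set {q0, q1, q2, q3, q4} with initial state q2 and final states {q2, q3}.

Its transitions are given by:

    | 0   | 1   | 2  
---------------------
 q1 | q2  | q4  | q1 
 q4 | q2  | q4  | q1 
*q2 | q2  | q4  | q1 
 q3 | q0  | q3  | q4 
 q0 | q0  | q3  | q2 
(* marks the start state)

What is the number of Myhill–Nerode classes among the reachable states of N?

First remove the unreachable states {q0,q3}; 3 states remain.
Initial partition by acceptance: {q2} | {q1,q4}.
The partition is now stable with 2 blocks: {q2} | {q1,q4}.

2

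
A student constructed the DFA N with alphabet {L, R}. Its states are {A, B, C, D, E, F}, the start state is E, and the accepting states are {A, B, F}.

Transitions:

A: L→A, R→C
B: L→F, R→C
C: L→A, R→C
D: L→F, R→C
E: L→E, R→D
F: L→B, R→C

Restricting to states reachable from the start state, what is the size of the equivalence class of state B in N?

3

Every state is reachable, so we keep all 6.
P0 = {A,B,F} | {C,D,E}.
Split {C,D,E} by δ(·,L) → {C,D} and {E}.
The partition is now stable with 3 blocks: {A,B,F} | {C,D} | {E}.
The equivalence class containing B is {A,B,F}, of size 3.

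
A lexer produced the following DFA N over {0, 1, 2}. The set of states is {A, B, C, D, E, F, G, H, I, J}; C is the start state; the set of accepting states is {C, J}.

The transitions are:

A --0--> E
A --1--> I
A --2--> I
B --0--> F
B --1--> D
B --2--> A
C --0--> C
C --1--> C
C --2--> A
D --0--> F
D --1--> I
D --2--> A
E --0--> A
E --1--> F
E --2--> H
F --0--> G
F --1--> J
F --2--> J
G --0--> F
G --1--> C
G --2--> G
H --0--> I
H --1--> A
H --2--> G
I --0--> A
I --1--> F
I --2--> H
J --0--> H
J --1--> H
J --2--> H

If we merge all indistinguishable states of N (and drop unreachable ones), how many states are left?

7

States {B,D} cannot be reached from the start state, so discard them.
Initial partition by acceptance: {C,J} | {A,E,F,G,H,I}.
Split {C,J} by δ(·,0) → {C} and {J}.
Split {A,E,F,G,H,I} by δ(·,1) → {A,E,H,I} and {F} and {G}.
Refine {A,E,H,I} on symbol 1: members go to different blocks, giving {A,H} and {E,I}.
On input 1, block {A,H} splits into {A} and {H}.
The partition is now stable with 7 blocks: {C} | {A} | {J} | {F} | {G} | {E,I} | {H}.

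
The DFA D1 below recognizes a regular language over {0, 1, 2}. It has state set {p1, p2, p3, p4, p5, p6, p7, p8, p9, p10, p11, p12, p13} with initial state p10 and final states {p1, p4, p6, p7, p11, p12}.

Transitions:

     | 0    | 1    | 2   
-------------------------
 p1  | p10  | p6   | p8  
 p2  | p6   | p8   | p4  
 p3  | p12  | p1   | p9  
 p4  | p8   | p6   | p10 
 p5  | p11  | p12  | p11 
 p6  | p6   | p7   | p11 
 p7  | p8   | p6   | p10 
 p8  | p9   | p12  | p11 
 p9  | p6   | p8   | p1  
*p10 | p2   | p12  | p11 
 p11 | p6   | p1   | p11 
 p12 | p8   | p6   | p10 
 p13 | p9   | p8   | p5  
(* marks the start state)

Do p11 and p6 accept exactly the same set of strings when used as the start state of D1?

Yes

Reachable states from the start: {p1,p2,p4,p6,p7,p8,p9,p10,p11,p12}. Unreachable: {p3,p5,p13} — drop them.
Initial partition by acceptance: {p1,p4,p6,p7,p11,p12} | {p2,p8,p9,p10}.
On input 0, block {p1,p4,p6,p7,p11,p12} splits into {p1,p4,p7,p12} and {p6,p11}.
On input 0, block {p2,p8,p9,p10} splits into {p2,p9} and {p8,p10}.
The partition is now stable with 4 blocks: {p1,p4,p7,p12} | {p2,p9} | {p6,p11} | {p8,p10}.
p11 and p6 lie in the same block of the stable partition, so they are equivalent — no string distinguishes them.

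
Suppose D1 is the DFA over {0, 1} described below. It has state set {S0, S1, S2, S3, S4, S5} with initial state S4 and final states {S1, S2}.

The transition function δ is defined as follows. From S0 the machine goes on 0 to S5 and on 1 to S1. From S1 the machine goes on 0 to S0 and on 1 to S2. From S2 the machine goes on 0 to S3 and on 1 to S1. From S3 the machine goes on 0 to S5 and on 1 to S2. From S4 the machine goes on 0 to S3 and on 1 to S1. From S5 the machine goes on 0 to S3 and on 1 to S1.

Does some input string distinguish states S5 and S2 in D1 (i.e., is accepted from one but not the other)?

All states are reachable from the start state.
Start with accepting vs non-accepting: {S1,S2} | {S0,S3,S4,S5}.
Stable partition: {S1,S2} | {S0,S3,S4,S5} — 2 equivalence classes.
S5 and S2 end up in different blocks, so they are distinguishable. For instance, the string 'ε' is accepted from only S2.

Yes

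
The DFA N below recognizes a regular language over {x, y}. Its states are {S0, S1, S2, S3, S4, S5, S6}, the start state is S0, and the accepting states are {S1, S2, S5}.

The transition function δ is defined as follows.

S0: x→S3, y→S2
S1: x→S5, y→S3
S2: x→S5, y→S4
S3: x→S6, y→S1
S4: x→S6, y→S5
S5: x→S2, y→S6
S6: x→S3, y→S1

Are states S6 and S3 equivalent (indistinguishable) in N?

Initial partition by acceptance: {S1,S2,S5} | {S0,S3,S4,S6}.
The partition is now stable with 2 blocks: {S1,S2,S5} | {S0,S3,S4,S6}.
S6 and S3 lie in the same block of the stable partition, so they are equivalent — no string distinguishes them.

Yes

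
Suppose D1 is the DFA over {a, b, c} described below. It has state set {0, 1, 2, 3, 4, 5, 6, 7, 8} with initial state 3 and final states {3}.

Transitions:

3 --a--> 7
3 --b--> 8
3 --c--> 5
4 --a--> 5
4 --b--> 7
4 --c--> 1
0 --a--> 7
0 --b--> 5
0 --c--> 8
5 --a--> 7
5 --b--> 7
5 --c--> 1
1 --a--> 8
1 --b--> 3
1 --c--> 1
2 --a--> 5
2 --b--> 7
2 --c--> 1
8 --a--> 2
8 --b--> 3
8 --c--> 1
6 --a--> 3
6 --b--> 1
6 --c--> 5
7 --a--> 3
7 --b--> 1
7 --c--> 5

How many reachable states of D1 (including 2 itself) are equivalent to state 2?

1

First remove the unreachable states {0,4,6}; 6 states remain.
Initial partition by acceptance: {3} | {1,2,5,7,8}.
On input a, block {1,2,5,7,8} splits into {1,2,5,8} and {7}.
Refine {1,2,5,8} on symbol a: members go to different blocks, giving {1,2,8} and {5}.
Split {1,2,8} by δ(·,a) → {1,8} and {2}.
Refine {1,8} on symbol a: members go to different blocks, giving {1} and {8}.
Stable partition: {3} | {1} | {7} | {5} | {2} | {8} — 6 equivalence classes.
The equivalence class containing 2 is {2}, of size 1.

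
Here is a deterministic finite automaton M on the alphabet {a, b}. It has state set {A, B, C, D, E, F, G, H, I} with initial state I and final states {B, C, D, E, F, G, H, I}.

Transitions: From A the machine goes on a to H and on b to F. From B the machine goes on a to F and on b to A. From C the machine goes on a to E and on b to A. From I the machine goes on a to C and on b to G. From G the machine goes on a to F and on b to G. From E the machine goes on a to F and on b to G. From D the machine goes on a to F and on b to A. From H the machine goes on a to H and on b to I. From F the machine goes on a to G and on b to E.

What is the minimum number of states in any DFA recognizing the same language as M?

5

First remove the unreachable states {B,D}; 7 states remain.
P0 = {C,E,F,G,H,I} | {A}.
Split {C,E,F,G,H,I} by δ(·,b) → {E,F,G,H,I} and {C}.
On input a, block {E,F,G,H,I} splits into {E,F,G,H} and {I}.
On input b, block {E,F,G,H} splits into {E,F,G} and {H}.
The partition is now stable with 5 blocks: {E,F,G} | {A} | {C} | {I} | {H}.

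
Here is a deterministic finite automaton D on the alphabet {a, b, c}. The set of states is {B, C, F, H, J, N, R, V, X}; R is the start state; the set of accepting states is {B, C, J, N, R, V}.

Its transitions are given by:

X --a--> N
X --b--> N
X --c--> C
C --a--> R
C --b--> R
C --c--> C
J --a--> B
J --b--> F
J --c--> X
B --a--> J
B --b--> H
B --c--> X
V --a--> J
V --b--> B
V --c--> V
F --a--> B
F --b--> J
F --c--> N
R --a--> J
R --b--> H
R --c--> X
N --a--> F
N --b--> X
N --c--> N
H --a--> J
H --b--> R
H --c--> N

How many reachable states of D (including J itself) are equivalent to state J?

States {V} cannot be reached from the start state, so discard them.
Start with accepting vs non-accepting: {B,C,J,N,R} | {F,H,X}.
On input a, block {B,C,J,N,R} splits into {B,C,J,R} and {N}.
Refine {B,C,J,R} on symbol b: members go to different blocks, giving {B,J,R} and {C}.
On input a, block {F,H,X} splits into {F,H} and {X}.
Stable partition: {B,J,R} | {F,H} | {N} | {C} | {X} — 5 equivalence classes.
The equivalence class containing J is {B,J,R}, of size 3.

3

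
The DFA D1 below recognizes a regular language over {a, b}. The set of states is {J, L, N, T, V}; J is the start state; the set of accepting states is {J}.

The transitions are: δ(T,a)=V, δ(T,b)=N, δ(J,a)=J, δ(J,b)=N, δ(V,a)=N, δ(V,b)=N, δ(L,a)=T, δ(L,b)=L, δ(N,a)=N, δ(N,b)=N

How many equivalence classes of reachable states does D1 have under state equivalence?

2

First remove the unreachable states {L,T,V}; 2 states remain.
Initial partition by acceptance: {J} | {N}.
No further refinement is possible. Final partition (2 blocks): {J} | {N}.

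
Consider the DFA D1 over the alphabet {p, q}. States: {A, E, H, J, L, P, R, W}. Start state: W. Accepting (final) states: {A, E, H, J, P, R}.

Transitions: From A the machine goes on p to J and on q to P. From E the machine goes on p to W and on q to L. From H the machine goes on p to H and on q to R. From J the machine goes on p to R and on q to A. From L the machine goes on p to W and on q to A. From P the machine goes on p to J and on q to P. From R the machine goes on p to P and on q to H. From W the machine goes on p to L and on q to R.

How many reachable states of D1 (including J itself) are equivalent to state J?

Reachable states from the start: {A,H,J,L,P,R,W}. Unreachable: {E} — drop them.
Initial partition by acceptance: {A,H,J,P,R} | {L,W}.
The partition is now stable with 2 blocks: {A,H,J,P,R} | {L,W}.
The equivalence class containing J is {A,H,J,P,R}, of size 5.

5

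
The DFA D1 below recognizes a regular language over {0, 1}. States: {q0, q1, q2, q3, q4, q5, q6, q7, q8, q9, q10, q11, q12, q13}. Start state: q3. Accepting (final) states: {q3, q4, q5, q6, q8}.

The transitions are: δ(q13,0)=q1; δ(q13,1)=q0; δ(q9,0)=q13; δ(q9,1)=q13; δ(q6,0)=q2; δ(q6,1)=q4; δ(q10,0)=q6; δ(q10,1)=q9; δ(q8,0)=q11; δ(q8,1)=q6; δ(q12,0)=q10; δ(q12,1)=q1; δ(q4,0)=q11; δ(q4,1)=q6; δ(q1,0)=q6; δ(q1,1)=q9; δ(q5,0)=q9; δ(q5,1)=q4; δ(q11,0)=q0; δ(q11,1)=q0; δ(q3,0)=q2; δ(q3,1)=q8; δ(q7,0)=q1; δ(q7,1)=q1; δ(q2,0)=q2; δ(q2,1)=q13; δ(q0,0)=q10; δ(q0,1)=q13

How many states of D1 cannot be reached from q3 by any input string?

Starting at q3 and following transitions, the reachable set is {q0, q1, q2, q3, q4, q6, q8, q9, q10, q11, q13}. That leaves q5, q7, q12 unreachable — 3 in total.

3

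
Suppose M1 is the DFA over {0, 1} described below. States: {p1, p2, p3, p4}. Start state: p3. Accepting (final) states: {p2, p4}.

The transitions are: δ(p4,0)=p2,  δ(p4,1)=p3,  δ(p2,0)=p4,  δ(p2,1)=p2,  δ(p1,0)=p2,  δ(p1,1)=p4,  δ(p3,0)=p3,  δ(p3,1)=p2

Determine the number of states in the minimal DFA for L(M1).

3

First remove the unreachable states {p1}; 3 states remain.
P0 = {p2,p4} | {p3}.
On input 1, block {p2,p4} splits into {p2} and {p4}.
No further refinement is possible. Final partition (3 blocks): {p2} | {p3} | {p4}.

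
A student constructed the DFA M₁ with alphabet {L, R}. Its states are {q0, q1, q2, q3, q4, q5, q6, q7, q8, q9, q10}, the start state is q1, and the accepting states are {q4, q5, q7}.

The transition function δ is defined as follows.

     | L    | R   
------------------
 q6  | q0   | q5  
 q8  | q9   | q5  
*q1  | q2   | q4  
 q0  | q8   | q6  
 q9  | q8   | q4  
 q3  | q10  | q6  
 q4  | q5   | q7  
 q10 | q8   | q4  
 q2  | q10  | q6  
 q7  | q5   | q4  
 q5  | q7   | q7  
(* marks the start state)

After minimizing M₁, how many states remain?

States {q3} cannot be reached from the start state, so discard them.
Initial partition by acceptance: {q4,q5,q7} | {q0,q1,q2,q6,q8,q9,q10}.
Split {q0,q1,q2,q6,q8,q9,q10} by δ(·,R) → {q1,q6,q8,q9,q10} and {q0,q2}.
On input L, block {q1,q6,q8,q9,q10} splits into {q8,q9,q10} and {q1,q6}.
Stable partition: {q4,q5,q7} | {q8,q9,q10} | {q0,q2} | {q1,q6} — 4 equivalence classes.

4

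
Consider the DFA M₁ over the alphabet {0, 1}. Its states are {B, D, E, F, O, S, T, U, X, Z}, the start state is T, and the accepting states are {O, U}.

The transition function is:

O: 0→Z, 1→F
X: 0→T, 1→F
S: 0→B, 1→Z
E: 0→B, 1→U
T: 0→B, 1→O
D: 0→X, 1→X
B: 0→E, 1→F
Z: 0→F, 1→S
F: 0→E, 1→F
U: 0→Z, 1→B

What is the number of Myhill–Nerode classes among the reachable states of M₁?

Reachable states from the start: {B,E,F,O,S,T,U,Z}. Unreachable: {D,X} — drop them.
Start with accepting vs non-accepting: {O,U} | {B,E,F,S,T,Z}.
Refine {B,E,F,S,T,Z} on symbol 1: members go to different blocks, giving {B,F,S,Z} and {E,T}.
On input 0, block {B,F,S,Z} splits into {S,Z} and {B,F}.
No further refinement is possible. Final partition (4 blocks): {O,U} | {S,Z} | {E,T} | {B,F}.

4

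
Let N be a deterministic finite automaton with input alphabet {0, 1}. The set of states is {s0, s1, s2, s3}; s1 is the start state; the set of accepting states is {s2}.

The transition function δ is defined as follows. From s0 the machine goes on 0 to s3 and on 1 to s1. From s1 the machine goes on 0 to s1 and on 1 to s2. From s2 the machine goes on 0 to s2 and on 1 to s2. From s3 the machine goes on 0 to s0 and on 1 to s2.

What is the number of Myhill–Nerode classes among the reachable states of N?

States {s0,s3} cannot be reached from the start state, so discard them.
P0 = {s2} | {s1}.
No further refinement is possible. Final partition (2 blocks): {s2} | {s1}.

2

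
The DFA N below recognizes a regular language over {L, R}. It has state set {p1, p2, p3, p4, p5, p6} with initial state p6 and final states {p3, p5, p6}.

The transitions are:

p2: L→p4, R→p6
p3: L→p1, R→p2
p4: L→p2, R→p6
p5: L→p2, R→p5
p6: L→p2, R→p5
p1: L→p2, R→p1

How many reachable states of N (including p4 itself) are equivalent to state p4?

States {p1,p3} cannot be reached from the start state, so discard them.
Start with accepting vs non-accepting: {p5,p6} | {p2,p4}.
No further refinement is possible. Final partition (2 blocks): {p5,p6} | {p2,p4}.
The equivalence class containing p4 is {p2,p4}, of size 2.

2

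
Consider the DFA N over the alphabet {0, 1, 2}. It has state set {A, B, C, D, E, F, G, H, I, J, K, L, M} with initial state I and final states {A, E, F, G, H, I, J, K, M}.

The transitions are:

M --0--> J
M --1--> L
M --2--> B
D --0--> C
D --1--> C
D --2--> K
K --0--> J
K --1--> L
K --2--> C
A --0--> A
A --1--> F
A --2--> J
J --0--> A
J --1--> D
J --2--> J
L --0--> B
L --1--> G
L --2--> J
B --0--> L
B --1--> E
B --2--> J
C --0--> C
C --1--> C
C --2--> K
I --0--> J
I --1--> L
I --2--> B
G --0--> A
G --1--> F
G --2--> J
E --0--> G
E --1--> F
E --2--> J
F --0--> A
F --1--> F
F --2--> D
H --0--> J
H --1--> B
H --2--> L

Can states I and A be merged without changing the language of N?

States {H,M} cannot be reached from the start state, so discard them.
Initial partition by acceptance: {A,E,F,G,I,J,K} | {B,C,D,L}.
Split {A,E,F,G,I,J,K} by δ(·,1) → {A,E,F,G} and {I,J,K}.
On input 2, block {A,E,F,G} splits into {A,E,G} and {F}.
On input 1, block {B,C,D,L} splits into {B,L} and {C,D}.
Refine {I,J,K} on symbol 0: members go to different blocks, giving {I,K} and {J}.
Split {I,K} by δ(·,2) → {I} and {K}.
No further refinement is possible. Final partition (7 blocks): {A,E,G} | {B,L} | {I} | {F} | {C,D} | {J} | {K}.
I and A end up in different blocks, so they are distinguishable. For instance, the string '1' is accepted from only A.

No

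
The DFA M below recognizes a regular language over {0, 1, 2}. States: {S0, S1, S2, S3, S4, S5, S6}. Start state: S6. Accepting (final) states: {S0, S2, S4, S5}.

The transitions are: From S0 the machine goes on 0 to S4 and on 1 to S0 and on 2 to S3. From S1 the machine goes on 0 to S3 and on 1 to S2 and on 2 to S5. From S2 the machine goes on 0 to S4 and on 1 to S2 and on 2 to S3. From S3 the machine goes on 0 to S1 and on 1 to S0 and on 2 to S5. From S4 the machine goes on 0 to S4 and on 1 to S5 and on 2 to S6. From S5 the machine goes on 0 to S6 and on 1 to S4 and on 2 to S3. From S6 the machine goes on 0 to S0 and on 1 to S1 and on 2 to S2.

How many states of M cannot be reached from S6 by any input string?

0

A breadth-first search from the start state visits every state.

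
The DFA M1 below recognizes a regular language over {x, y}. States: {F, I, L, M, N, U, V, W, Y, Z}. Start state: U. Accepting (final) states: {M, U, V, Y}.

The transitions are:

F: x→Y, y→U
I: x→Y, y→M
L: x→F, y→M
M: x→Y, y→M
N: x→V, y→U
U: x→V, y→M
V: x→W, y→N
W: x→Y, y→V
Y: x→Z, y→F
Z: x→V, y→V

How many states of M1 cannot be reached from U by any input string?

Starting at U and following transitions, the reachable set is {F, M, N, U, V, W, Y, Z}. That leaves I, L unreachable — 2 in total.

2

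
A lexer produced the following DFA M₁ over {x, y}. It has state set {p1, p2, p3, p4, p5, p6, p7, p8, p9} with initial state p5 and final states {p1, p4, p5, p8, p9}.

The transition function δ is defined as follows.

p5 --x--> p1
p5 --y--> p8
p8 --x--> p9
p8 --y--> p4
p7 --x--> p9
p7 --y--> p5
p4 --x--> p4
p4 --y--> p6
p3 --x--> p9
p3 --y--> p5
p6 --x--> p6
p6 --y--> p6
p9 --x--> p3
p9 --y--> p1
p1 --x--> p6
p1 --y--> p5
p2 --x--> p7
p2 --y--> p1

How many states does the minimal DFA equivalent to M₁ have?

7

Reachable states from the start: {p1,p3,p4,p5,p6,p8,p9}. Unreachable: {p2,p7} — drop them.
Initial partition by acceptance: {p1,p4,p5,p8,p9} | {p3,p6}.
Split {p1,p4,p5,p8,p9} by δ(·,x) → {p4,p5,p8} and {p1,p9}.
Refine {p4,p5,p8} on symbol x: members go to different blocks, giving {p5,p8} and {p4}.
On input y, block {p5,p8} splits into {p5} and {p8}.
Refine {p3,p6} on symbol x: members go to different blocks, giving {p3} and {p6}.
On input x, block {p1,p9} splits into {p1} and {p9}.
Stable partition: {p5} | {p3} | {p1} | {p4} | {p8} | {p6} | {p9} — 7 equivalence classes.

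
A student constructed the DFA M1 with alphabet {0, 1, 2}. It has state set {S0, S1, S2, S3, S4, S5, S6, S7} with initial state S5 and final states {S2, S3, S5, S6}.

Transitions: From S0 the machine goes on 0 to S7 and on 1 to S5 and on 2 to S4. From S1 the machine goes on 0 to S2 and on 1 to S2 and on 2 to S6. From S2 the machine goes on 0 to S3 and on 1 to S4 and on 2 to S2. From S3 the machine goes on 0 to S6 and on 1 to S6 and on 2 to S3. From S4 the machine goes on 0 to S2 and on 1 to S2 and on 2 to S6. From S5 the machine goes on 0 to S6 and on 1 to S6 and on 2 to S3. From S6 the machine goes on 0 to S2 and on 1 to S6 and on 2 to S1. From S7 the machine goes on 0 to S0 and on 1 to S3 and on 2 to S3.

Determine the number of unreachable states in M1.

Starting at S5 and following transitions, the reachable set is {S1, S2, S3, S4, S5, S6}. That leaves S0, S7 unreachable — 2 in total.

2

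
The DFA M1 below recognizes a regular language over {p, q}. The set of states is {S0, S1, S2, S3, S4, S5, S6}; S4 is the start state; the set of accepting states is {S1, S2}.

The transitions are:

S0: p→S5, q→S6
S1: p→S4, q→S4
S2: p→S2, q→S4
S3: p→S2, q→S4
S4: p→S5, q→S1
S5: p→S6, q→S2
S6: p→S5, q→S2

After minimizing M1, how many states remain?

States {S0,S3} cannot be reached from the start state, so discard them.
Start with accepting vs non-accepting: {S1,S2} | {S4,S5,S6}.
On input p, block {S1,S2} splits into {S1} and {S2}.
Refine {S4,S5,S6} on symbol q: members go to different blocks, giving {S5,S6} and {S4}.
No further refinement is possible. Final partition (4 blocks): {S1} | {S5,S6} | {S2} | {S4}.

4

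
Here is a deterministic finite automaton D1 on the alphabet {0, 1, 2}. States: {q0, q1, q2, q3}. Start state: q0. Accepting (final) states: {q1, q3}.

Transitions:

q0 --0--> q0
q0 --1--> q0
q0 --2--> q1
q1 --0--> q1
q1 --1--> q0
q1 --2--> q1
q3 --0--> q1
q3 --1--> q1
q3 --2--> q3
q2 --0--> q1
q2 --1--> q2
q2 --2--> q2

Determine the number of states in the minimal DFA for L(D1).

States {q2,q3} cannot be reached from the start state, so discard them.
P0 = {q1} | {q0}.
Stable partition: {q1} | {q0} — 2 equivalence classes.

2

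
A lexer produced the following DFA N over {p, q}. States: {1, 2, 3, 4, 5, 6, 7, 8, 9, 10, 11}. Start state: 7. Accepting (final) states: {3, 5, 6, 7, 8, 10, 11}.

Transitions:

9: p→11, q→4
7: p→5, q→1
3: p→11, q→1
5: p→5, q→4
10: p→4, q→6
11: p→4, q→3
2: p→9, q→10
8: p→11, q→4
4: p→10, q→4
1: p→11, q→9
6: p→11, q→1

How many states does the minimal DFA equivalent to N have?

States {2,8} cannot be reached from the start state, so discard them.
P0 = {3,5,6,7,10,11} | {1,4,9}.
Split {3,5,6,7,10,11} by δ(·,p) → {3,5,6,7} and {10,11}.
On input p, block {3,5,6,7} splits into {3,6} and {5,7}.
No further refinement is possible. Final partition (4 blocks): {3,6} | {1,4,9} | {10,11} | {5,7}.

4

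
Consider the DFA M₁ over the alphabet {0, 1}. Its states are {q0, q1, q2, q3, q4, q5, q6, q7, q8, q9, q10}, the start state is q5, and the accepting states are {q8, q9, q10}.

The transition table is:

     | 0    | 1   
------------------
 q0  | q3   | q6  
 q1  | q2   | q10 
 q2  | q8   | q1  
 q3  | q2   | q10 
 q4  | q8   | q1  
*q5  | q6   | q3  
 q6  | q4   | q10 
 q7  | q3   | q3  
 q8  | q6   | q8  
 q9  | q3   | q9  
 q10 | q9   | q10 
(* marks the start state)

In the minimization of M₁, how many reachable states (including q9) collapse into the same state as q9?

2

States {q0,q7} cannot be reached from the start state, so discard them.
Start with accepting vs non-accepting: {q8,q9,q10} | {q1,q2,q3,q4,q5,q6}.
Split {q8,q9,q10} by δ(·,0) → {q8,q9} and {q10}.
On input 0, block {q1,q2,q3,q4,q5,q6} splits into {q1,q3,q5,q6} and {q2,q4}.
Split {q1,q3,q5,q6} by δ(·,0) → {q1,q3,q6} and {q5}.
The partition is now stable with 5 blocks: {q8,q9} | {q1,q3,q6} | {q10} | {q2,q4} | {q5}.
State q9 belongs to the block {q8,q9}, which has 2 states.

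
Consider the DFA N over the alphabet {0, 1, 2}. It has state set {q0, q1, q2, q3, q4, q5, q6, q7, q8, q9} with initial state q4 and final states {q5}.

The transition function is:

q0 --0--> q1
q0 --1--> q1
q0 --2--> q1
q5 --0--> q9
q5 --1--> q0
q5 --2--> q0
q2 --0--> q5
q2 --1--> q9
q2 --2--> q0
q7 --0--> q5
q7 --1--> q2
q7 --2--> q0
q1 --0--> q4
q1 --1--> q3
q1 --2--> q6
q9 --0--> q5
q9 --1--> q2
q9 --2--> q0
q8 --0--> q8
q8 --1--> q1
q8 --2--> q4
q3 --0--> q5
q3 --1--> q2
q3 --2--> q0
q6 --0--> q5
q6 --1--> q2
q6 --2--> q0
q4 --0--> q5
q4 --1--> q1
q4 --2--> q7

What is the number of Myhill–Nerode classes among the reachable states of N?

Reachable states from the start: {q0,q1,q2,q3,q4,q5,q6,q7,q9}. Unreachable: {q8} — drop them.
Start with accepting vs non-accepting: {q5} | {q0,q1,q2,q3,q4,q6,q7,q9}.
Refine {q0,q1,q2,q3,q4,q6,q7,q9} on symbol 0: members go to different blocks, giving {q2,q3,q4,q6,q7,q9} and {q0,q1}.
On input 1, block {q2,q3,q4,q6,q7,q9} splits into {q2,q3,q6,q7,q9} and {q4}.
Split {q0,q1} by δ(·,0) → {q0} and {q1}.
No further refinement is possible. Final partition (5 blocks): {q5} | {q2,q3,q6,q7,q9} | {q0} | {q4} | {q1}.

5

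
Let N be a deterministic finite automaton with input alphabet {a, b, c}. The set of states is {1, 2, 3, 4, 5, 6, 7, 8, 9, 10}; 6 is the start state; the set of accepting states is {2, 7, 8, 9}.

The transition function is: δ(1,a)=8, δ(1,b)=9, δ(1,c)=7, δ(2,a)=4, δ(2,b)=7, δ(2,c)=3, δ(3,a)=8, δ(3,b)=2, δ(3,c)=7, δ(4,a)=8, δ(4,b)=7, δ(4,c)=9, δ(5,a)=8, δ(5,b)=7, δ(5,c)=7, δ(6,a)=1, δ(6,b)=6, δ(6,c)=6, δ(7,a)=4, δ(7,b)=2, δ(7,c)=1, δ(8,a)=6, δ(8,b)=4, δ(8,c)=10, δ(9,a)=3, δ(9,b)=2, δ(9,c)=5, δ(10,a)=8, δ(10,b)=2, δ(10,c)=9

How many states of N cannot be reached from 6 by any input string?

Every one of the 10 states is reachable from 6.

0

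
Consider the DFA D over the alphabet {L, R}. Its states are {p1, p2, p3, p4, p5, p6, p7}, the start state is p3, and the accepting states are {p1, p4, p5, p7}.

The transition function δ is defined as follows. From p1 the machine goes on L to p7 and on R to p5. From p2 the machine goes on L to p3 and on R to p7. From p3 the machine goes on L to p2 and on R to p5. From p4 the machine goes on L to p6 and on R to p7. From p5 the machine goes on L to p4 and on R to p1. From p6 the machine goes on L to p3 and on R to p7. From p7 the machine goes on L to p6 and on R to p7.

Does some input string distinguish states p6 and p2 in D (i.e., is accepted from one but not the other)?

Initial partition by acceptance: {p1,p4,p5,p7} | {p2,p3,p6}.
Refine {p1,p4,p5,p7} on symbol L: members go to different blocks, giving {p1,p5} and {p4,p7}.
On input R, block {p2,p3,p6} splits into {p2,p6} and {p3}.
Stable partition: {p1,p5} | {p2,p6} | {p4,p7} | {p3} — 4 equivalence classes.
p6 and p2 lie in the same block of the stable partition, so they are equivalent — no string distinguishes them.

No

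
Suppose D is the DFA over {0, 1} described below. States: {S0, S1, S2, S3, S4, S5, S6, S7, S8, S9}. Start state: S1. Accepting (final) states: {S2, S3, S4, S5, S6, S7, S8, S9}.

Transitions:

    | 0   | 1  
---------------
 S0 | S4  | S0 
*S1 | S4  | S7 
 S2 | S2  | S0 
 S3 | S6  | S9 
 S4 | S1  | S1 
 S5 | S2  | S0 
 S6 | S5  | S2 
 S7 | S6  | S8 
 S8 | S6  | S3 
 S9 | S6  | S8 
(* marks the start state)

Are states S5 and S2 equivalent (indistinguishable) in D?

Yes

Every state is reachable, so we keep all 10.
P0 = {S2,S3,S4,S5,S6,S7,S8,S9} | {S0,S1}.
Refine {S2,S3,S4,S5,S6,S7,S8,S9} on symbol 0: members go to different blocks, giving {S2,S3,S5,S6,S7,S8,S9} and {S4}.
On input 1, block {S2,S3,S5,S6,S7,S8,S9} splits into {S3,S6,S7,S8,S9} and {S2,S5}.
On input 0, block {S3,S6,S7,S8,S9} splits into {S3,S7,S8,S9} and {S6}.
Refine {S0,S1} on symbol 1: members go to different blocks, giving {S0} and {S1}.
The partition is now stable with 6 blocks: {S3,S7,S8,S9} | {S0} | {S4} | {S2,S5} | {S6} | {S1}.
S5 and S2 lie in the same block of the stable partition, so they are equivalent — no string distinguishes them.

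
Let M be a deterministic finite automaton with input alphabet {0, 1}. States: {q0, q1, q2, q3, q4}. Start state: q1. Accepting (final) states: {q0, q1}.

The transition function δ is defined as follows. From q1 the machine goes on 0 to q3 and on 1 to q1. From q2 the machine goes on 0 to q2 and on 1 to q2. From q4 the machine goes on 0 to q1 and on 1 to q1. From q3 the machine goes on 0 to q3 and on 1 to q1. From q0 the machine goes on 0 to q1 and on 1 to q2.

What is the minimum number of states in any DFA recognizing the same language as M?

States {q0,q2,q4} cannot be reached from the start state, so discard them.
Initial partition by acceptance: {q1} | {q3}.
The partition is now stable with 2 blocks: {q1} | {q3}.

2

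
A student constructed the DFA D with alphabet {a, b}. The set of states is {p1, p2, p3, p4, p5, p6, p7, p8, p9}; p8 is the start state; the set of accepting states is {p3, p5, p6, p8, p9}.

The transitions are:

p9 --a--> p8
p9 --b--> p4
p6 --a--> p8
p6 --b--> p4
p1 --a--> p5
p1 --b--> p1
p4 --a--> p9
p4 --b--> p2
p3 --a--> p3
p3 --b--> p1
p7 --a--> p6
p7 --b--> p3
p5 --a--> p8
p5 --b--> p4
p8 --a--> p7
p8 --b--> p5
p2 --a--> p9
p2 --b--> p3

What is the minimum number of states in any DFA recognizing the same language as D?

6

Initial partition by acceptance: {p3,p5,p6,p8,p9} | {p1,p2,p4,p7}.
Split {p3,p5,p6,p8,p9} by δ(·,a) → {p3,p5,p6,p9} and {p8}.
Split {p3,p5,p6,p9} by δ(·,a) → {p5,p6,p9} and {p3}.
On input b, block {p1,p2,p4,p7} splits into {p1,p4} and {p2,p7}.
On input b, block {p1,p4} splits into {p1} and {p4}.
No further refinement is possible. Final partition (6 blocks): {p5,p6,p9} | {p1} | {p8} | {p3} | {p2,p7} | {p4}.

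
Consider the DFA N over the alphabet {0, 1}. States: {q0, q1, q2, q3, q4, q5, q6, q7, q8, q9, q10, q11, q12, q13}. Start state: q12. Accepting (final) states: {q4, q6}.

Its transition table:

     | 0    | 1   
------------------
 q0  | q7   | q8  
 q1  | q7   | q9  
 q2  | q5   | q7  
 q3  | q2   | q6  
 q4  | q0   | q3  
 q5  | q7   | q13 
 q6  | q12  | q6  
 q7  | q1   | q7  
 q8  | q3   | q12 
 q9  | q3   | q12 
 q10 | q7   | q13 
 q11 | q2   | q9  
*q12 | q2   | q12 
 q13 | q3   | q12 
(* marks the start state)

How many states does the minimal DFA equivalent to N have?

6

Reachable states from the start: {q1,q2,q3,q5,q6,q7,q9,q12,q13}. Unreachable: {q0,q4,q8,q10,q11} — drop them.
P0 = {q6} | {q1,q2,q3,q5,q7,q9,q12,q13}.
Split {q1,q2,q3,q5,q7,q9,q12,q13} by δ(·,1) → {q1,q2,q5,q7,q9,q12,q13} and {q3}.
Split {q1,q2,q5,q7,q9,q12,q13} by δ(·,0) → {q1,q2,q5,q7,q12} and {q9,q13}.
Refine {q1,q2,q5,q7,q12} on symbol 1: members go to different blocks, giving {q2,q7,q12} and {q1,q5}.
Refine {q2,q7,q12} on symbol 0: members go to different blocks, giving {q2,q7} and {q12}.
No further refinement is possible. Final partition (6 blocks): {q6} | {q2,q7} | {q3} | {q9,q13} | {q1,q5} | {q12}.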